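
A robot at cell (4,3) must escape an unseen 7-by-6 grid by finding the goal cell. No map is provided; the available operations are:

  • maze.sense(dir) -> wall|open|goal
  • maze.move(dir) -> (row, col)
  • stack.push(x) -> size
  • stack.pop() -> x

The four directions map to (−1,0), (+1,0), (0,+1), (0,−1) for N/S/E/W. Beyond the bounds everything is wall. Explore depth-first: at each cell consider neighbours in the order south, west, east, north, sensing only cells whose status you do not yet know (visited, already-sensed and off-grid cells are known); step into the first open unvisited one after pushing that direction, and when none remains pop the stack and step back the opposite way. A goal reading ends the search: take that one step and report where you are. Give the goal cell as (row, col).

-> maze.sense(dir→south)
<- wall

-> maze.sense(dir→west)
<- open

-> stack.push(x→west)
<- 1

-> maze.move(dir→west)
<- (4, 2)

-> maze.sense(dir→south)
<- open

-> stack.push(x→south)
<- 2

-> maze.move(dir→south)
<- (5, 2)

-> maze.sense(dir→south)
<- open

-> stack.push(x→south)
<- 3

-> maze.move(dir→south)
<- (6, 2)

-> maze.sense(dir→west)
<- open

-> stack.push(x→west)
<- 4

-> maze.move(dir→west)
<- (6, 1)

-> maze.sense(dir→west)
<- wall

-> maze.sense(dir→north)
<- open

-> stack.push(x→north)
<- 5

-> maze.move(dir→north)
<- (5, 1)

-> maze.sense(dir→west)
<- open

-> stack.push(x→west)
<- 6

-> maze.move(dir→west)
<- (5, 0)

-> maze.sense(dir→north)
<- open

-> stack.push(x→north)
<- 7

-> maze.move(dir→north)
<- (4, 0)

-> maze.sense(dir→east)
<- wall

-> maze.sense(dir→north)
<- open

-> stack.push(x→north)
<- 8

-> maze.move(dir→north)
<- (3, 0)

-> maze.sense(dir→east)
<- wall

-> maze.sense(dir→north)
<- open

-> stack.push(x→north)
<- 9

-> maze.move(dir→north)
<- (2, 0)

-> maze.sense(dir→east)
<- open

-> stack.push(x→east)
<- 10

-> maze.move(dir→east)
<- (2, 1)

-> maze.sense(dir→east)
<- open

-> stack.push(x→east)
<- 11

-> maze.move(dir→east)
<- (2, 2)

-> maze.sense(dir→south)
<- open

-> stack.push(x→south)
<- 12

-> maze.move(dir→south)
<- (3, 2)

-> maze.sense(dir→east)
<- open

-> stack.push(x→east)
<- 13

-> maze.move(dir→east)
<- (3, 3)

-> maze.sense(dir→east)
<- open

-> stack.push(x→east)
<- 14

-> maze.move(dir→east)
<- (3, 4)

-> maze.sense(dir→south)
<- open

-> stack.push(x→south)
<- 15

-> maze.move(dir→south)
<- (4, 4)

-> maze.sense(dir→south)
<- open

-> stack.push(x→south)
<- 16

-> maze.move(dir→south)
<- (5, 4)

-> maze.sense(dir→south)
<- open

-> stack.push(x→south)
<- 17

-> maze.move(dir→south)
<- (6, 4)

-> maze.sense(dir→west)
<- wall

-> maze.sense(dir→east)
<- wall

-> stack.pop()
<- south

-> maze.move(dir→north)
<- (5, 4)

-> maze.sense(dir→east)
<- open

-> stack.push(x→east)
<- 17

-> maze.move(dir→east)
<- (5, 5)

-> maze.sense(dir→north)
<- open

-> stack.push(x→north)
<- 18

-> maze.move(dir→north)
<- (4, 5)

-> maze.sense(dir→north)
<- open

-> stack.push(x→north)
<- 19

-> maze.move(dir→north)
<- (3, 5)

-> maze.sense(dir→north)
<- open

-> stack.push(x→north)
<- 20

-> maze.move(dir→north)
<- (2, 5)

-> maze.sense(dir→west)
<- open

-> stack.push(x→west)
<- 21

-> maze.move(dir→west)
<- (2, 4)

-> maze.sense(dir→west)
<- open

-> stack.push(x→west)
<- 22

-> maze.move(dir→west)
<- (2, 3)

-> maze.sense(dir→north)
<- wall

-> stack.pop()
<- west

-> maze.move(dir→east)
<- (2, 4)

-> maze.sense(dir→north)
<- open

-> stack.push(x→north)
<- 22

-> maze.move(dir→north)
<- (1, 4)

-> maze.sense(dir→east)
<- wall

-> maze.sense(dir→north)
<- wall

-> stack.pop()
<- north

-> maze.move(dir→south)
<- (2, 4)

-> stack.pop()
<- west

-> maze.move(dir→east)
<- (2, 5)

-> stack.pop()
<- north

-> maze.move(dir→south)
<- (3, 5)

-> stack.pop()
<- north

-> maze.move(dir→south)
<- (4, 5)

-> stack.pop()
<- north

-> maze.move(dir→south)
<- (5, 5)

-> stack.pop()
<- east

-> maze.move(dir→west)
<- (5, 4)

-> stack.pop()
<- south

-> maze.move(dir→north)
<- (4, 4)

-> stack.pop()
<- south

-> maze.move(dir→north)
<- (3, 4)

-> stack.pop()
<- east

-> maze.move(dir→west)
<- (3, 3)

-> stack.pop()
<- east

-> maze.move(dir→west)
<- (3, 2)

-> stack.pop()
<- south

-> maze.move(dir→north)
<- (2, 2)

-> maze.sense(dir→north)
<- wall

-> stack.pop()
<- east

-> maze.move(dir→west)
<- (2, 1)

-> maze.sense(dir→north)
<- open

-> stack.push(x→north)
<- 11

-> maze.move(dir→north)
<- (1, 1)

-> maze.sense(dir→west)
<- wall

-> maze.sense(dir→north)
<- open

-> stack.push(x→north)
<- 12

-> maze.move(dir→north)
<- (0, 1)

-> maze.sense(dir→west)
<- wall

-> maze.sense(dir→east)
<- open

-> stack.push(x→east)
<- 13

-> maze.move(dir→east)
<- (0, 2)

-> maze.sense(dir→east)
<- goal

-> maze.move(dir→east)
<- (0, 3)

Answer: (0, 3)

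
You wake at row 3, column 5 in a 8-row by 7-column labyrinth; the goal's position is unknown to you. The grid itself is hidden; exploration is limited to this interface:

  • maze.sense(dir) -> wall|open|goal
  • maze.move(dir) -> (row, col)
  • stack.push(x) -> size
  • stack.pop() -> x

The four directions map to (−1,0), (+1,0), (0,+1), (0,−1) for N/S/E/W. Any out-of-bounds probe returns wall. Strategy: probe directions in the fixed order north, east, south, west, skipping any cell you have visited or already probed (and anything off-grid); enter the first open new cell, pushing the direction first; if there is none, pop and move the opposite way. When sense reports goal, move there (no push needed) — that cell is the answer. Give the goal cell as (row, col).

Act: sense[dir=north]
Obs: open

Act: push[x=north]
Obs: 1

Act: move[dir=north]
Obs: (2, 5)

Act: sense[dir=north]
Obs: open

Act: push[x=north]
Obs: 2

Act: move[dir=north]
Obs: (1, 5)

Act: sense[dir=north]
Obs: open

Act: push[x=north]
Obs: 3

Act: move[dir=north]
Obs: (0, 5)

Act: sense[dir=east]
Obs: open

Act: push[x=east]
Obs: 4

Act: move[dir=east]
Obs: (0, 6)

Act: sense[dir=south]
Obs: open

Act: push[x=south]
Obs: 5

Act: move[dir=south]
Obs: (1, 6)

Act: sense[dir=south]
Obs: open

Act: push[x=south]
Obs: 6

Act: move[dir=south]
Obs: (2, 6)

Act: sense[dir=south]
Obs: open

Act: push[x=south]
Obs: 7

Act: move[dir=south]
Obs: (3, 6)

Act: sense[dir=south]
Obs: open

Act: push[x=south]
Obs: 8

Act: move[dir=south]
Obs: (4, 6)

Act: sense[dir=south]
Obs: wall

Act: sense[dir=west]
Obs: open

Act: push[x=west]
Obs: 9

Act: move[dir=west]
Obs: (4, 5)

Act: sense[dir=south]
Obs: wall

Act: sense[dir=west]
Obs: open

Act: push[x=west]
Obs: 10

Act: move[dir=west]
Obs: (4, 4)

Act: sense[dir=north]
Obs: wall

Act: sense[dir=south]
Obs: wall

Act: sense[dir=west]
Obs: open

Act: push[x=west]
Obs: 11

Act: move[dir=west]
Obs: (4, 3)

Act: sense[dir=north]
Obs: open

Act: push[x=north]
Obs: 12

Act: move[dir=north]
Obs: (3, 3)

Act: sense[dir=north]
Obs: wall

Act: sense[dir=west]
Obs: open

Act: push[x=west]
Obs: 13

Act: move[dir=west]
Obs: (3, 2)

Act: sense[dir=north]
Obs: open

Act: push[x=north]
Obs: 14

Act: move[dir=north]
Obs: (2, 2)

Act: sense[dir=north]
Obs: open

Act: push[x=north]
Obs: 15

Act: move[dir=north]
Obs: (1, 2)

Act: sense[dir=north]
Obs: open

Act: push[x=north]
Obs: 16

Act: move[dir=north]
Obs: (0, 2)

Act: sense[dir=east]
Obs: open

Act: push[x=east]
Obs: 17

Act: move[dir=east]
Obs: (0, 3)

Act: sense[dir=east]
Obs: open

Act: push[x=east]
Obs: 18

Act: move[dir=east]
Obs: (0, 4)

Act: sense[dir=south]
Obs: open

Act: push[x=south]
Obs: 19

Act: move[dir=south]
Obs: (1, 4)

Act: sense[dir=south]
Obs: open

Act: push[x=south]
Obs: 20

Act: move[dir=south]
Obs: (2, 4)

Act: pop[]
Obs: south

Act: move[dir=north]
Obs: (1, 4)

Act: sense[dir=west]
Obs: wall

Act: pop[]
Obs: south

Act: move[dir=north]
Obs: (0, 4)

Act: pop[]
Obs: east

Act: move[dir=west]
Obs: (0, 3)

Act: pop[]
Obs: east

Act: move[dir=west]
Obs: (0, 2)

Act: sense[dir=west]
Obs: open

Act: push[x=west]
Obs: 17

Act: move[dir=west]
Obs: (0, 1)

Act: sense[dir=south]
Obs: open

Act: push[x=south]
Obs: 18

Act: move[dir=south]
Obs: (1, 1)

Act: sense[dir=south]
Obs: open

Act: push[x=south]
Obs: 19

Act: move[dir=south]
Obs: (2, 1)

Act: sense[dir=south]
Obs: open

Act: push[x=south]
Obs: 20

Act: move[dir=south]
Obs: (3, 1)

Act: sense[dir=south]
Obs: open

Act: push[x=south]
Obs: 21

Act: move[dir=south]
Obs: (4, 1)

Act: sense[dir=east]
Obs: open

Act: push[x=east]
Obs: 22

Act: move[dir=east]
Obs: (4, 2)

Act: sense[dir=south]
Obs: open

Act: push[x=south]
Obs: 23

Act: move[dir=south]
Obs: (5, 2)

Act: sense[dir=east]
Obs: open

Act: push[x=east]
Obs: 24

Act: move[dir=east]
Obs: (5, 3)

Act: sense[dir=south]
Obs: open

Act: push[x=south]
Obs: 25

Act: move[dir=south]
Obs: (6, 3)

Act: sense[dir=east]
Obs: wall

Act: sense[dir=south]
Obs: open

Act: push[x=south]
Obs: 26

Act: move[dir=south]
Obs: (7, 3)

Act: sense[dir=east]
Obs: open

Act: push[x=east]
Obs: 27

Act: move[dir=east]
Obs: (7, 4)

Act: sense[dir=east]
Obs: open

Act: push[x=east]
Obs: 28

Act: move[dir=east]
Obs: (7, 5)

Act: sense[dir=north]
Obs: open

Act: push[x=north]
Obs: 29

Act: move[dir=north]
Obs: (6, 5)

Act: sense[dir=east]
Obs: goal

Act: move[dir=east]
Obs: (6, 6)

Answer: (6, 6)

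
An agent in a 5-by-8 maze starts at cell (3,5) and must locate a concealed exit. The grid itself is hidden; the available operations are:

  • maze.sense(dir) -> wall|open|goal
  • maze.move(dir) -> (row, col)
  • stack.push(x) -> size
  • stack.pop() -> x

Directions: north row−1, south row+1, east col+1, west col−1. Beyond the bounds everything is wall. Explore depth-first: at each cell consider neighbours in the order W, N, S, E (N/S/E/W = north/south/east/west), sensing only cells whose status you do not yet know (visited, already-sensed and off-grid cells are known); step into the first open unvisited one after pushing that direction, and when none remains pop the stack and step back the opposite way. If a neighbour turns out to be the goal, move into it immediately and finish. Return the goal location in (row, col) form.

Action: maze.sense[dir=west]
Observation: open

Action: stack.push[x=west]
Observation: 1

Action: maze.move[dir=west]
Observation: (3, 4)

Action: maze.sense[dir=west]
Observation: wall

Action: maze.sense[dir=north]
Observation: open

Action: stack.push[x=north]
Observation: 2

Action: maze.move[dir=north]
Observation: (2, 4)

Action: maze.sense[dir=west]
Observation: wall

Action: maze.sense[dir=north]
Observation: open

Action: stack.push[x=north]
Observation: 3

Action: maze.move[dir=north]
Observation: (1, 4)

Action: maze.sense[dir=west]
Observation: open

Action: stack.push[x=west]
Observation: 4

Action: maze.move[dir=west]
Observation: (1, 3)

Action: maze.sense[dir=west]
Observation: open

Action: stack.push[x=west]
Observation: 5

Action: maze.move[dir=west]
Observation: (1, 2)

Action: maze.sense[dir=west]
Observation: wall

Action: maze.sense[dir=north]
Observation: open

Action: stack.push[x=north]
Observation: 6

Action: maze.move[dir=north]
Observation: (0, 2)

Action: maze.sense[dir=west]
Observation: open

Action: stack.push[x=west]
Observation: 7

Action: maze.move[dir=west]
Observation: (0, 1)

Action: maze.sense[dir=west]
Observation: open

Action: stack.push[x=west]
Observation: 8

Action: maze.move[dir=west]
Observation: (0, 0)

Action: maze.sense[dir=south]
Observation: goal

Action: maze.move[dir=south]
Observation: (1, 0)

Answer: (1, 0)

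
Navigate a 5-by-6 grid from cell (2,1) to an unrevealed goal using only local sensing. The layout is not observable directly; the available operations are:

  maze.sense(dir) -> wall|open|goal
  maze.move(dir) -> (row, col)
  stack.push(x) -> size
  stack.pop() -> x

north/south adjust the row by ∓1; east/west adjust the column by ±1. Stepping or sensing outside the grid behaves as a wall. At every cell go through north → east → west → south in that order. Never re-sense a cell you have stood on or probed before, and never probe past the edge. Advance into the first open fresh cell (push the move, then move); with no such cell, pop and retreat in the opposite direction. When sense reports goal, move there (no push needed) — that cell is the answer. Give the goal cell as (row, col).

→ sense(dir=north)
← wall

→ sense(dir=east)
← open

→ push(x=east)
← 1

→ move(dir=east)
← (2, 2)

→ sense(dir=north)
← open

→ push(x=north)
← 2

→ move(dir=north)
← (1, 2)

→ sense(dir=north)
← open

→ push(x=north)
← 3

→ move(dir=north)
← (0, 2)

→ sense(dir=east)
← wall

→ sense(dir=west)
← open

→ push(x=west)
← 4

→ move(dir=west)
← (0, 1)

→ sense(dir=west)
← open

→ push(x=west)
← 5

→ move(dir=west)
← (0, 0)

→ sense(dir=south)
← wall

→ pop()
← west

→ move(dir=east)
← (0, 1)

→ pop()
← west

→ move(dir=east)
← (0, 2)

→ pop()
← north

→ move(dir=south)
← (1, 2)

→ sense(dir=east)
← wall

→ pop()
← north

→ move(dir=south)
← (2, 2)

→ sense(dir=east)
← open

→ push(x=east)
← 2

→ move(dir=east)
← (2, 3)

→ sense(dir=east)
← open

→ push(x=east)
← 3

→ move(dir=east)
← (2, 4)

→ sense(dir=north)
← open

→ push(x=north)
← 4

→ move(dir=north)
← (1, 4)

→ sense(dir=north)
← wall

→ sense(dir=east)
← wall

→ pop()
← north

→ move(dir=south)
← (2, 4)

→ sense(dir=east)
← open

→ push(x=east)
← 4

→ move(dir=east)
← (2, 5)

→ sense(dir=south)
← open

→ push(x=south)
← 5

→ move(dir=south)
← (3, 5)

→ sense(dir=west)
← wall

→ sense(dir=south)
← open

→ push(x=south)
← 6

→ move(dir=south)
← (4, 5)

→ sense(dir=west)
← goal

→ move(dir=west)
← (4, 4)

Answer: (4, 4)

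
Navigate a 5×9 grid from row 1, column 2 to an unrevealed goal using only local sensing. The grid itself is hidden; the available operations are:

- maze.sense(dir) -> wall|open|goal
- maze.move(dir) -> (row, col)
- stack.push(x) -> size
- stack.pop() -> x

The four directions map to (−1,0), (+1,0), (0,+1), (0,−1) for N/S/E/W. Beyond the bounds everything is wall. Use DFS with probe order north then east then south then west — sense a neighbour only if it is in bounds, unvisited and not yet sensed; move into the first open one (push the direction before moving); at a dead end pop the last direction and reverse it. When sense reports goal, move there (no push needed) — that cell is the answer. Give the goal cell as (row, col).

Step: sense[dir='north']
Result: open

Step: push[x='north']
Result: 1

Step: move[dir='north']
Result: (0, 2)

Step: sense[dir='east']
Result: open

Step: push[x='east']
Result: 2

Step: move[dir='east']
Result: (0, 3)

Step: sense[dir='east']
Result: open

Step: push[x='east']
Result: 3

Step: move[dir='east']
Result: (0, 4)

Step: sense[dir='east']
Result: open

Step: push[x='east']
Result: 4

Step: move[dir='east']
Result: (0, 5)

Step: sense[dir='east']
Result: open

Step: push[x='east']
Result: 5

Step: move[dir='east']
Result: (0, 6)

Step: sense[dir='east']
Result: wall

Step: sense[dir='south']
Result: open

Step: push[x='south']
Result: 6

Step: move[dir='south']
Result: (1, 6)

Step: sense[dir='east']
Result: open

Step: push[x='east']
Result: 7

Step: move[dir='east']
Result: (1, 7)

Step: sense[dir='east']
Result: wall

Step: sense[dir='south']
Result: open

Step: push[x='south']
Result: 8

Step: move[dir='south']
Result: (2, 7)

Step: sense[dir='east']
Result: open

Step: push[x='east']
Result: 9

Step: move[dir='east']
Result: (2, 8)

Step: sense[dir='south']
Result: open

Step: push[x='south']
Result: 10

Step: move[dir='south']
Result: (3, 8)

Step: sense[dir='south']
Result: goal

Step: move[dir='south']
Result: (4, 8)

Answer: (4, 8)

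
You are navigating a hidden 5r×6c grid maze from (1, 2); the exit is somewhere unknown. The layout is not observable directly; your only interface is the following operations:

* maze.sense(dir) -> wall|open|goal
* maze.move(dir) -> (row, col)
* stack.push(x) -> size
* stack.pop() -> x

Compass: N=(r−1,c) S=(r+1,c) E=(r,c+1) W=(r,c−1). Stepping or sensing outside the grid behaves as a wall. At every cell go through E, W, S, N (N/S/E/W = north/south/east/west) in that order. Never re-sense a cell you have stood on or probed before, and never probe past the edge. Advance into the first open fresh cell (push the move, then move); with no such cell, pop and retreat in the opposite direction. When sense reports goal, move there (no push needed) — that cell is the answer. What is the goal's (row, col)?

Using maze.sense on dir: east, which returns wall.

Invoking maze.sense on dir: west, — result: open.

Then stack.push on x: west, and observe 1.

Using maze.move on dir: west, which returns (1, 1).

I invoke maze.sense on dir: west, — result: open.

Next I call stack.push on x: west, and get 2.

I call maze.move on dir: west, giving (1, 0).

I run maze.sense on dir: south, : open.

I invoke stack.push on x: south, and get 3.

Using maze.move on dir: south, : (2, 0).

Using maze.sense on dir: east, and see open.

Invoking stack.push on x: east, and see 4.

I call maze.move on dir: east, → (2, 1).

I run maze.sense on dir: east, yielding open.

I call stack.push on x: east, and get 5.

I try maze.move on dir: east, giving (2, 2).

Invoking maze.sense on dir: east, — result: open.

Using stack.push on x: east, and get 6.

Now I run maze.move on dir: east, which returns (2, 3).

Next I call maze.sense on dir: east, → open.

I run stack.push on x: east, : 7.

I run maze.move on dir: east, giving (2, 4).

Then maze.sense on dir: east, and observe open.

I try stack.push on x: east, giving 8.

Using maze.move on dir: east, and see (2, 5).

I use maze.sense on dir: south, : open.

Then stack.push on x: south, giving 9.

Next I call maze.move on dir: south, and get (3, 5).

Invoking maze.sense on dir: west, and observe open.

I invoke stack.push on x: west, giving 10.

I run maze.move on dir: west, which returns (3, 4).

Calling maze.sense on dir: west, which returns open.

I run stack.push on x: west, which returns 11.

Now I run maze.move on dir: west, giving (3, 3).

I call maze.sense on dir: west, : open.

I use stack.push on x: west, — result: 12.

Now I run maze.move on dir: west, — result: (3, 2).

Then maze.sense on dir: west, giving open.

Now I run stack.push on x: west, and observe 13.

Calling maze.move on dir: west, → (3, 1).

Calling maze.sense on dir: west, : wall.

Invoking maze.sense on dir: south, and see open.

I run stack.push on x: south, — result: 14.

Invoking maze.move on dir: south, which returns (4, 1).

I invoke maze.sense on dir: east, giving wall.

Using maze.sense on dir: west, and see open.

Calling stack.push on x: west, yielding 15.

Then maze.move on dir: west, and get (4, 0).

Next I call stack.pop(), and observe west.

I run maze.move on dir: east, and observe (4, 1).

I call stack.pop, and observe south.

I invoke maze.move on dir: north, → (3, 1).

I call stack.pop, : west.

Then maze.move on dir: east, and see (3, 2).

Now I run stack.pop, yielding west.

Next I call maze.move on dir: east, and observe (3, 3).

Calling maze.sense on dir: south, and see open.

Then stack.push on x: south, — result: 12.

I run maze.move on dir: south, and get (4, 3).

Then maze.sense on dir: east, and see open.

I invoke stack.push on x: east, which returns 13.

I try maze.move on dir: east, yielding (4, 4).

Now I run maze.sense on dir: east, : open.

Calling stack.push on x: east, and see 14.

I use maze.move on dir: east, and observe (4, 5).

I invoke stack.pop, → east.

I invoke maze.move on dir: west, which returns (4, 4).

Next I call stack.pop(), : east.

Then maze.move on dir: west, which returns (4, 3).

Now I run stack.pop, → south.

I run maze.move on dir: north, and get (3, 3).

I invoke stack.pop(), : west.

Then maze.move on dir: east, and get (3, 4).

Now I run stack.pop, and see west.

Invoking maze.move on dir: east, yielding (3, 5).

Using stack.pop, : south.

I invoke maze.move on dir: north, which returns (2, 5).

Next I call maze.sense on dir: north, → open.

I try stack.push on x: north, — result: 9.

I use maze.move on dir: north, : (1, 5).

Using maze.sense on dir: west, giving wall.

I run maze.sense on dir: north, → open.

Then stack.push on x: north, → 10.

Calling maze.move on dir: north, and observe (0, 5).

Then maze.sense on dir: west, — result: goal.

Then maze.move on dir: west, giving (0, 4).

Answer: (0, 4)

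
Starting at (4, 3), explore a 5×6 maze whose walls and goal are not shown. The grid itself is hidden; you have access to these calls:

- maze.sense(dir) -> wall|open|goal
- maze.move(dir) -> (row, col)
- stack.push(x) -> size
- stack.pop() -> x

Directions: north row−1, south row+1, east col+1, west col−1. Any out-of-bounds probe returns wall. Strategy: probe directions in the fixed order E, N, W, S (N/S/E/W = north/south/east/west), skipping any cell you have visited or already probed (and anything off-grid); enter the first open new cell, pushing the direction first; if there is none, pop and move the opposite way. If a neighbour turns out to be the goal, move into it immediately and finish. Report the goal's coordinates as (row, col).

# maze.sense(dir→east) == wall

# maze.sense(dir→north) == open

# stack.push(x→north) == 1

# maze.move(dir→north) == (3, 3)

# maze.sense(dir→east) == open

# stack.push(x→east) == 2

# maze.move(dir→east) == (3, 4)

# maze.sense(dir→east) == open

# stack.push(x→east) == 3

# maze.move(dir→east) == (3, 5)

# maze.sense(dir→north) == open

# stack.push(x→north) == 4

# maze.move(dir→north) == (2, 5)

# maze.sense(dir→north) == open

# stack.push(x→north) == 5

# maze.move(dir→north) == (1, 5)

# maze.sense(dir→north) == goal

# maze.move(dir→north) == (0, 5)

Answer: (0, 5)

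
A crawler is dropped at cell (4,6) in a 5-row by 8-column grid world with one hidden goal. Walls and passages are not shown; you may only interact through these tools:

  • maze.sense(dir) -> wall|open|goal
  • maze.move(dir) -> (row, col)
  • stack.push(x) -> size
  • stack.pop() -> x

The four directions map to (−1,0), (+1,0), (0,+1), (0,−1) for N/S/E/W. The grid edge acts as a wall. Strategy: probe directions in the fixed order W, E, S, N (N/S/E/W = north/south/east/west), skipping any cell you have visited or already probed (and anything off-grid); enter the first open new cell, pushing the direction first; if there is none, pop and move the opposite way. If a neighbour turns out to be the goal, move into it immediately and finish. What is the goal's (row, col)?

$ maze.sense west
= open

$ stack.push west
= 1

$ maze.move west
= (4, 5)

$ maze.sense west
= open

$ stack.push west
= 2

$ maze.move west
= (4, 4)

$ maze.sense west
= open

$ stack.push west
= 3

$ maze.move west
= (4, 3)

$ maze.sense west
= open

$ stack.push west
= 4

$ maze.move west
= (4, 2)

$ maze.sense west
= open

$ stack.push west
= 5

$ maze.move west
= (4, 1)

$ maze.sense west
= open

$ stack.push west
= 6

$ maze.move west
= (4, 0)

$ maze.sense north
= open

$ stack.push north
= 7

$ maze.move north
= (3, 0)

$ maze.sense east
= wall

$ maze.sense north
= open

$ stack.push north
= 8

$ maze.move north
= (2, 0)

$ maze.sense east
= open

$ stack.push east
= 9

$ maze.move east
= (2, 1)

$ maze.sense east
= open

$ stack.push east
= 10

$ maze.move east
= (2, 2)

$ maze.sense east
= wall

$ maze.sense south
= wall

$ maze.sense north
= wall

$ stack.pop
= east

$ maze.move west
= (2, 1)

$ maze.sense north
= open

$ stack.push north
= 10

$ maze.move north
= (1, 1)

$ maze.sense west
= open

$ stack.push west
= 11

$ maze.move west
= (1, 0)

$ maze.sense north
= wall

$ stack.pop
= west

$ maze.move east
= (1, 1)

$ maze.sense north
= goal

$ maze.move north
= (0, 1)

Answer: (0, 1)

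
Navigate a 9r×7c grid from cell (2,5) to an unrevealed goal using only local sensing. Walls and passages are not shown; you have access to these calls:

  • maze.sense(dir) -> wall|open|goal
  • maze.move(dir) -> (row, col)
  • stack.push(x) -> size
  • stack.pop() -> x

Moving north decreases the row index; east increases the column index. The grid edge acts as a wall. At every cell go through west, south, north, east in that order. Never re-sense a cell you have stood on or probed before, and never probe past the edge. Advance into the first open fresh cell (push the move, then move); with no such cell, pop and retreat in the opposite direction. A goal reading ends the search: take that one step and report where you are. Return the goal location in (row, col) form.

> sense dir→west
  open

> push x→west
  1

> move dir→west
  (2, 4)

> sense dir→west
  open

> push x→west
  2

> move dir→west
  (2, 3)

> sense dir→west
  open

> push x→west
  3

> move dir→west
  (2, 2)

> sense dir→west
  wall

> sense dir→south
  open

> push x→south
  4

> move dir→south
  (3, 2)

> sense dir→west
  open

> push x→west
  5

> move dir→west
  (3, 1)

> sense dir→west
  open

> push x→west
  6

> move dir→west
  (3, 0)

> sense dir→south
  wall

> sense dir→north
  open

> push x→north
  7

> move dir→north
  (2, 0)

> sense dir→north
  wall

> pop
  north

> move dir→south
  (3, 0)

> pop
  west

> move dir→east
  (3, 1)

> sense dir→south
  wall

> pop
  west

> move dir→east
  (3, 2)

> sense dir→south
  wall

> sense dir→east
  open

> push x→east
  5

> move dir→east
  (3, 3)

> sense dir→south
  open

> push x→south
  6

> move dir→south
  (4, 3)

> sense dir→south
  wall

> sense dir→east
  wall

> pop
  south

> move dir→north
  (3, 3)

> sense dir→east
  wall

> pop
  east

> move dir→west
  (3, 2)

> pop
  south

> move dir→north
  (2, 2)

> sense dir→north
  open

> push x→north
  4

> move dir→north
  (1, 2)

> sense dir→west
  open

> push x→west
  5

> move dir→west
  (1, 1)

> sense dir→north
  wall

> pop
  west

> move dir→east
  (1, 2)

> sense dir→north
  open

> push x→north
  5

> move dir→north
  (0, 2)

> sense dir→east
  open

> push x→east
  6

> move dir→east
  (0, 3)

> sense dir→south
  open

> push x→south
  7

> move dir→south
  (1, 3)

> sense dir→east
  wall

> pop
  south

> move dir→north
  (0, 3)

> sense dir→east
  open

> push x→east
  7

> move dir→east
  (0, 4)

> sense dir→east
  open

> push x→east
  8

> move dir→east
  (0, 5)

> sense dir→south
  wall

> sense dir→east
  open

> push x→east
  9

> move dir→east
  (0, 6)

> sense dir→south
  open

> push x→south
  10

> move dir→south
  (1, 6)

> sense dir→south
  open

> push x→south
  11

> move dir→south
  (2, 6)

> sense dir→south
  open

> push x→south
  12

> move dir→south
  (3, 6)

> sense dir→west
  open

> push x→west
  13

> move dir→west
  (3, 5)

> sense dir→south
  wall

> pop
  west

> move dir→east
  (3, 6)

> sense dir→south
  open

> push x→south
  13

> move dir→south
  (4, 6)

> sense dir→south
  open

> push x→south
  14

> move dir→south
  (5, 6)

> sense dir→west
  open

> push x→west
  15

> move dir→west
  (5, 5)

> sense dir→west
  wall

> sense dir→south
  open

> push x→south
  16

> move dir→south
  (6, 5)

> sense dir→west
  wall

> sense dir→south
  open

> push x→south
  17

> move dir→south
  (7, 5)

> sense dir→west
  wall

> sense dir→south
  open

> push x→south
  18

> move dir→south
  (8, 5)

> sense dir→west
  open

> push x→west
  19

> move dir→west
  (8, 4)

> sense dir→west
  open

> push x→west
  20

> move dir→west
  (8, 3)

> sense dir→west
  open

> push x→west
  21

> move dir→west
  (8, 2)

> sense dir→west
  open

> push x→west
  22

> move dir→west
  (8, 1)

> sense dir→west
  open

> push x→west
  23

> move dir→west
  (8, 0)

> sense dir→north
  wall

> pop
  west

> move dir→east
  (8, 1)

> sense dir→north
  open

> push x→north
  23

> move dir→north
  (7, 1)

> sense dir→north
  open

> push x→north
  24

> move dir→north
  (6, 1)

> sense dir→west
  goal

> move dir→west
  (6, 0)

Answer: (6, 0)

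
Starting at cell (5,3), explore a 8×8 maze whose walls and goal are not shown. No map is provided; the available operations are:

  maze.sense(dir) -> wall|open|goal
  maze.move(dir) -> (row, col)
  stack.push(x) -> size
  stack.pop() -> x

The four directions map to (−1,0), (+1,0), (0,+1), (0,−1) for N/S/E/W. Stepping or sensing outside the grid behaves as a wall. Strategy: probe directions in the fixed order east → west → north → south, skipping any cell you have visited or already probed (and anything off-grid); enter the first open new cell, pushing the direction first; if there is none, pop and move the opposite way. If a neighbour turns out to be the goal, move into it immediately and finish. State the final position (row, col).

# 1. maze.sense(east) == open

# 2. stack.push(east) == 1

# 3. maze.move(east) == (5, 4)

# 4. maze.sense(east) == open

# 5. stack.push(east) == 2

# 6. maze.move(east) == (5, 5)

# 7. maze.sense(east) == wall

# 8. maze.sense(north) == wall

# 9. maze.sense(south) == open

# 10. stack.push(south) == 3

# 11. maze.move(south) == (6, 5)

# 12. maze.sense(east) == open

# 13. stack.push(east) == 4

# 14. maze.move(east) == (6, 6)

# 15. maze.sense(east) == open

# 16. stack.push(east) == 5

# 17. maze.move(east) == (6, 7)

# 18. maze.sense(north) == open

# 19. stack.push(north) == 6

# 20. maze.move(north) == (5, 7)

# 21. maze.sense(north) == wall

# 22. stack.pop() == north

# 23. maze.move(south) == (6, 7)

# 24. maze.sense(south) == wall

# 25. stack.pop() == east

# 26. maze.move(west) == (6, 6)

# 27. maze.sense(south) == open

# 28. stack.push(south) == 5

# 29. maze.move(south) == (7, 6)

# 30. maze.sense(west) == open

# 31. stack.push(west) == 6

# 32. maze.move(west) == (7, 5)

# 33. maze.sense(west) == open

# 34. stack.push(west) == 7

# 35. maze.move(west) == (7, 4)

# 36. maze.sense(west) == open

# 37. stack.push(west) == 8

# 38. maze.move(west) == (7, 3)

# 39. maze.sense(west) == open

# 40. stack.push(west) == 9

# 41. maze.move(west) == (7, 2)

# 42. maze.sense(west) == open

# 43. stack.push(west) == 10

# 44. maze.move(west) == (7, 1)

# 45. maze.sense(west) == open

# 46. stack.push(west) == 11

# 47. maze.move(west) == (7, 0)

# 48. maze.sense(north) == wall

# 49. stack.pop() == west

# 50. maze.move(east) == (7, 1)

# 51. maze.sense(north) == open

# 52. stack.push(north) == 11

# 53. maze.move(north) == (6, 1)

# 54. maze.sense(east) == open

# 55. stack.push(east) == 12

# 56. maze.move(east) == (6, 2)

# 57. maze.sense(east) == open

# 58. stack.push(east) == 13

# 59. maze.move(east) == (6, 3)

# 60. maze.sense(east) == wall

# 61. stack.pop() == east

# 62. maze.move(west) == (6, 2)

# 63. maze.sense(north) == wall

# 64. stack.pop() == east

# 65. maze.move(west) == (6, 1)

# 66. maze.sense(north) == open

# 67. stack.push(north) == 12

# 68. maze.move(north) == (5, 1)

# 69. maze.sense(west) == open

# 70. stack.push(west) == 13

# 71. maze.move(west) == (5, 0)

# 72. maze.sense(north) == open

# 73. stack.push(north) == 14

# 74. maze.move(north) == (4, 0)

# 75. maze.sense(east) == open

# 76. stack.push(east) == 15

# 77. maze.move(east) == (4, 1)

# 78. maze.sense(east) == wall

# 79. maze.sense(north) == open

# 80. stack.push(north) == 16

# 81. maze.move(north) == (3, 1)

# 82. maze.sense(east) == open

# 83. stack.push(east) == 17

# 84. maze.move(east) == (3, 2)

# 85. maze.sense(east) == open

# 86. stack.push(east) == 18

# 87. maze.move(east) == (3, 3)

# 88. maze.sense(east) == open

# 89. stack.push(east) == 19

# 90. maze.move(east) == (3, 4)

# 91. maze.sense(east) == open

# 92. stack.push(east) == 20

# 93. maze.move(east) == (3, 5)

# 94. maze.sense(east) == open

# 95. stack.push(east) == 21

# 96. maze.move(east) == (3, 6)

# 97. maze.sense(east) == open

# 98. stack.push(east) == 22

# 99. maze.move(east) == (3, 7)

# 100. maze.sense(north) == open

# 101. stack.push(north) == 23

# 102. maze.move(north) == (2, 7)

# 103. maze.sense(west) == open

# 104. stack.push(west) == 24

# 105. maze.move(west) == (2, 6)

# 106. maze.sense(west) == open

# 107. stack.push(west) == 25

# 108. maze.move(west) == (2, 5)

# 109. maze.sense(west) == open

# 110. stack.push(west) == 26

# 111. maze.move(west) == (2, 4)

# 112. maze.sense(west) == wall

# 113. maze.sense(north) == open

# 114. stack.push(north) == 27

# 115. maze.move(north) == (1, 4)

# 116. maze.sense(east) == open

# 117. stack.push(east) == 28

# 118. maze.move(east) == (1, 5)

# 119. maze.sense(east) == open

# 120. stack.push(east) == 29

# 121. maze.move(east) == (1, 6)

# 122. maze.sense(east) == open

# 123. stack.push(east) == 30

# 124. maze.move(east) == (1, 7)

# 125. maze.sense(north) == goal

# 126. maze.move(north) == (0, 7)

Answer: (0, 7)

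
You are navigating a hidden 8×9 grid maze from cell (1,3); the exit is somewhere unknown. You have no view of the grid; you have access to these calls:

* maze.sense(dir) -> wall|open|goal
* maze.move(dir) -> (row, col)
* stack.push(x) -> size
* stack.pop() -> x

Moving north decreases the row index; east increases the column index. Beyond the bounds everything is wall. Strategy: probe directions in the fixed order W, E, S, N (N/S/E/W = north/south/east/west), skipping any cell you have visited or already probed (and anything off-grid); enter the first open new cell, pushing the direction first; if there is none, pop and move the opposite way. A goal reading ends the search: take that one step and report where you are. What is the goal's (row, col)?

>> sense(west)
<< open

>> push(west)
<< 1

>> move(west)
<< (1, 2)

>> sense(west)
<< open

>> push(west)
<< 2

>> move(west)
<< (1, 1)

>> sense(west)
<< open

>> push(west)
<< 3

>> move(west)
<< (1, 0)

>> sense(south)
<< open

>> push(south)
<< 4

>> move(south)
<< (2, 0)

>> sense(east)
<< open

>> push(east)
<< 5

>> move(east)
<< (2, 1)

>> sense(east)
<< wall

>> sense(south)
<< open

>> push(south)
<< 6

>> move(south)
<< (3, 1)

>> sense(west)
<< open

>> push(west)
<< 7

>> move(west)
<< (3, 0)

>> sense(south)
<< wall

>> pop()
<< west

>> move(east)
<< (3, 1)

>> sense(east)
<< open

>> push(east)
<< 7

>> move(east)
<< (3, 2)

>> sense(east)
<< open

>> push(east)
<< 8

>> move(east)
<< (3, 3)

>> sense(east)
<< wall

>> sense(south)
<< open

>> push(south)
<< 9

>> move(south)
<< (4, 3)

>> sense(west)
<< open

>> push(west)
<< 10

>> move(west)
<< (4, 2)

>> sense(west)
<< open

>> push(west)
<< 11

>> move(west)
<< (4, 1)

>> sense(south)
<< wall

>> pop()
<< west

>> move(east)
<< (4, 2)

>> sense(south)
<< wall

>> pop()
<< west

>> move(east)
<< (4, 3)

>> sense(east)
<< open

>> push(east)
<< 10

>> move(east)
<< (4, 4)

>> sense(east)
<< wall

>> sense(south)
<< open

>> push(south)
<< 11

>> move(south)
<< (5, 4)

>> sense(west)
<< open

>> push(west)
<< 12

>> move(west)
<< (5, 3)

>> sense(south)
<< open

>> push(south)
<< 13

>> move(south)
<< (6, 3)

>> sense(west)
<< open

>> push(west)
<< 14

>> move(west)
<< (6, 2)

>> sense(west)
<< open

>> push(west)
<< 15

>> move(west)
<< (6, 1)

>> sense(west)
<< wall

>> sense(south)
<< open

>> push(south)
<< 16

>> move(south)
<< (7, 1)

>> sense(west)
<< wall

>> sense(east)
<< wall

>> pop()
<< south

>> move(north)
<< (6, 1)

>> pop()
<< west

>> move(east)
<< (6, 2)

>> pop()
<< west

>> move(east)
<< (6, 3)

>> sense(east)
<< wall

>> sense(south)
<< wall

>> pop()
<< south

>> move(north)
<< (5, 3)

>> pop()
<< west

>> move(east)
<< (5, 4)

>> sense(east)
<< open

>> push(east)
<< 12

>> move(east)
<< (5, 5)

>> sense(east)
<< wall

>> sense(south)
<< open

>> push(south)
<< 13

>> move(south)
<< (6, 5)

>> sense(east)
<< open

>> push(east)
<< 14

>> move(east)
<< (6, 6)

>> sense(east)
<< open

>> push(east)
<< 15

>> move(east)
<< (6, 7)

>> sense(east)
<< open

>> push(east)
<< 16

>> move(east)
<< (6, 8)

>> sense(south)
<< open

>> push(south)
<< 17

>> move(south)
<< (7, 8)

>> sense(west)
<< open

>> push(west)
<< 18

>> move(west)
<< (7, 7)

>> sense(west)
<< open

>> push(west)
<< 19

>> move(west)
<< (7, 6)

>> sense(west)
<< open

>> push(west)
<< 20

>> move(west)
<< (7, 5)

>> sense(west)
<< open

>> push(west)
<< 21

>> move(west)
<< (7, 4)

>> pop()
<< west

>> move(east)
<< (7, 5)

>> pop()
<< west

>> move(east)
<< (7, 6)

>> pop()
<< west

>> move(east)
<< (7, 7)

>> pop()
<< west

>> move(east)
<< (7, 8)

>> pop()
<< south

>> move(north)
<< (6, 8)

>> sense(north)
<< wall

>> pop()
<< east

>> move(west)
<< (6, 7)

>> sense(north)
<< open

>> push(north)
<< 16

>> move(north)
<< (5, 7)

>> sense(north)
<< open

>> push(north)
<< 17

>> move(north)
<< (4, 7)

>> sense(west)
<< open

>> push(west)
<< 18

>> move(west)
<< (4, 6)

>> sense(north)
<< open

>> push(north)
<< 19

>> move(north)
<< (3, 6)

>> sense(west)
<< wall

>> sense(east)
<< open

>> push(east)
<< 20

>> move(east)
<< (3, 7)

>> sense(east)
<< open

>> push(east)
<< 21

>> move(east)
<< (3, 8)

>> sense(south)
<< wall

>> sense(north)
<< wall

>> pop()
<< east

>> move(west)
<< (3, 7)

>> sense(north)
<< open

>> push(north)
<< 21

>> move(north)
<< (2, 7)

>> sense(west)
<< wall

>> sense(north)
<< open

>> push(north)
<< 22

>> move(north)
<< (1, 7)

>> sense(west)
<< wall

>> sense(east)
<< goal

>> move(east)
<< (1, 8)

Answer: (1, 8)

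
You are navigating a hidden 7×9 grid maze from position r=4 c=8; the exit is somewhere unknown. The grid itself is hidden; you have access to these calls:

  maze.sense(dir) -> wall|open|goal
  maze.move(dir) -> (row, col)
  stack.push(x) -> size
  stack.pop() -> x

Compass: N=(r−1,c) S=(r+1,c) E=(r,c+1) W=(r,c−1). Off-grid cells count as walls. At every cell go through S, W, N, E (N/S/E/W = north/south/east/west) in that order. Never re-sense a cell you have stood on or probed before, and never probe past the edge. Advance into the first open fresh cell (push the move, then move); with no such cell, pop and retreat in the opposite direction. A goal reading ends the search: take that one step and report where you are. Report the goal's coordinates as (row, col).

! 1. maze.sense(dir=south) == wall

! 2. maze.sense(dir=west) == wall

! 3. maze.sense(dir=north) == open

! 4. stack.push(x=north) == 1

! 5. maze.move(dir=north) == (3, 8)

! 6. maze.sense(dir=west) == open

! 7. stack.push(x=west) == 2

! 8. maze.move(dir=west) == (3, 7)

! 9. maze.sense(dir=west) == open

! 10. stack.push(x=west) == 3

! 11. maze.move(dir=west) == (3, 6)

! 12. maze.sense(dir=south) == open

! 13. stack.push(x=south) == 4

! 14. maze.move(dir=south) == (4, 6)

! 15. maze.sense(dir=south) == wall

! 16. maze.sense(dir=west) == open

! 17. stack.push(x=west) == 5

! 18. maze.move(dir=west) == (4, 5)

! 19. maze.sense(dir=south) == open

! 20. stack.push(x=south) == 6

! 21. maze.move(dir=south) == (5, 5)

! 22. maze.sense(dir=south) == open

! 23. stack.push(x=south) == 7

! 24. maze.move(dir=south) == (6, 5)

! 25. maze.sense(dir=west) == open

! 26. stack.push(x=west) == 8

! 27. maze.move(dir=west) == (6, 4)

! 28. maze.sense(dir=west) == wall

! 29. maze.sense(dir=north) == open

! 30. stack.push(x=north) == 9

! 31. maze.move(dir=north) == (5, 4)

! 32. maze.sense(dir=west) == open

! 33. stack.push(x=west) == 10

! 34. maze.move(dir=west) == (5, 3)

! 35. maze.sense(dir=west) == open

! 36. stack.push(x=west) == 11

! 37. maze.move(dir=west) == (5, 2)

! 38. maze.sense(dir=south) == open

! 39. stack.push(x=south) == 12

! 40. maze.move(dir=south) == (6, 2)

! 41. maze.sense(dir=west) == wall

! 42. stack.pop() == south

! 43. maze.move(dir=north) == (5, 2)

! 44. maze.sense(dir=west) == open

! 45. stack.push(x=west) == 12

! 46. maze.move(dir=west) == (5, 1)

! 47. maze.sense(dir=west) == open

! 48. stack.push(x=west) == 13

! 49. maze.move(dir=west) == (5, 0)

! 50. maze.sense(dir=south) == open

! 51. stack.push(x=south) == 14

! 52. maze.move(dir=south) == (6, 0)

! 53. stack.pop() == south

! 54. maze.move(dir=north) == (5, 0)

! 55. maze.sense(dir=north) == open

! 56. stack.push(x=north) == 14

! 57. maze.move(dir=north) == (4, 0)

! 58. maze.sense(dir=north) == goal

! 59. maze.move(dir=north) == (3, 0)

Answer: (3, 0)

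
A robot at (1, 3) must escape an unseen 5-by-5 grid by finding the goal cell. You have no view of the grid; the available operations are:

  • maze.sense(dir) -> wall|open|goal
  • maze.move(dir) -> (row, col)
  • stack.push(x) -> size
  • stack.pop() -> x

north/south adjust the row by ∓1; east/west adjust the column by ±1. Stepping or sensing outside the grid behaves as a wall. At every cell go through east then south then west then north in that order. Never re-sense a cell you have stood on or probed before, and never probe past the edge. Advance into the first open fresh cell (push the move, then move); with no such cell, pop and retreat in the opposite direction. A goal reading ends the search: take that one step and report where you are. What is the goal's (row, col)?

# 1. sense(dir=east) => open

# 2. push(x=east) => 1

# 3. move(dir=east) => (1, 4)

# 4. sense(dir=south) => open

# 5. push(x=south) => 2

# 6. move(dir=south) => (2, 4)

# 7. sense(dir=south) => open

# 8. push(x=south) => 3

# 9. move(dir=south) => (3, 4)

# 10. sense(dir=south) => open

# 11. push(x=south) => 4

# 12. move(dir=south) => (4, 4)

# 13. sense(dir=west) => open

# 14. push(x=west) => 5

# 15. move(dir=west) => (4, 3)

# 16. sense(dir=west) => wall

# 17. sense(dir=north) => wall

# 18. pop() => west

# 19. move(dir=east) => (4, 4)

# 20. pop() => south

# 21. move(dir=north) => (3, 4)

# 22. pop() => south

# 23. move(dir=north) => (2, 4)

# 24. sense(dir=west) => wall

# 25. pop() => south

# 26. move(dir=north) => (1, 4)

# 27. sense(dir=north) => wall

# 28. pop() => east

# 29. move(dir=west) => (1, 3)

# 30. sense(dir=west) => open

# 31. push(x=west) => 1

# 32. move(dir=west) => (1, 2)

# 33. sense(dir=south) => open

# 34. push(x=south) => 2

# 35. move(dir=south) => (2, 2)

# 36. sense(dir=south) => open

# 37. push(x=south) => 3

# 38. move(dir=south) => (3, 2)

# 39. sense(dir=west) => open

# 40. push(x=west) => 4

# 41. move(dir=west) => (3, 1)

# 42. sense(dir=south) => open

# 43. push(x=south) => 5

# 44. move(dir=south) => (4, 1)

# 45. sense(dir=west) => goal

# 46. move(dir=west) => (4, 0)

Answer: (4, 0)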